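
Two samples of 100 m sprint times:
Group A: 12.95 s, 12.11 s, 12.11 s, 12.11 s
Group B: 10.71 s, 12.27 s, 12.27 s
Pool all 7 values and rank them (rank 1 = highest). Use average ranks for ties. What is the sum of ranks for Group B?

Sorted (descending): 12.95, 12.27, 12.27, 12.11, 12.11, 12.11, 10.71
The 2 values of 12.27 occupy positions 2–3 → average rank (2+3)/2 = 2.5.
The 3 values of 12.11 occupy positions 4–6 → average rank 5.
Group B values → pooled ranks: 10.71→7, 12.27→2.5, 12.27→2.5
Rank sum = 7 + 2.5 + 2.5 = 12

12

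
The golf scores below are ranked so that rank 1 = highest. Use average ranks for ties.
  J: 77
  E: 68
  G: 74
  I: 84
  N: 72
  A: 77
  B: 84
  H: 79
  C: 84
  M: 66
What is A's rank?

Sorted (descending): 84, 84, 84, 79, 77, 77, 74, 72, 68, 66
The 3 values of 84 occupy positions 1–3 → average rank 2.
The 2 values of 77 occupy positions 5–6 → average rank (5+6)/2 = 5.5.
A has value 77 → rank 5.5.

5.5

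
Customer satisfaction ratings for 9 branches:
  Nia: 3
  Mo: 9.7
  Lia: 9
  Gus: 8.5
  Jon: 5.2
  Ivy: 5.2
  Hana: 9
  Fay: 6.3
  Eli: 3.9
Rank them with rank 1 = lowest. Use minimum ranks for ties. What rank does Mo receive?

9

Sorted (ascending): 3, 3.9, 5.2, 5.2, 6.3, 8.5, 9, 9, 9.7
The 2 values of 5.2 occupy positions 3–4 → each gets rank 3.
The 2 values of 9 occupy positions 7–8 → each gets rank 7.
Mo has value 9.7 → rank 9.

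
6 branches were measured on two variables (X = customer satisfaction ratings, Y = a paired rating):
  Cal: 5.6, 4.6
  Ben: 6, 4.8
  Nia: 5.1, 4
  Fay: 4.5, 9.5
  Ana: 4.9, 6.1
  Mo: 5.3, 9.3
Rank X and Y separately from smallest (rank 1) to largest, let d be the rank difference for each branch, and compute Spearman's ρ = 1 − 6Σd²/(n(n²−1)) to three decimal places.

-0.486

Ranks of variable 1: 5, 6, 3, 1, 2, 4
Ranks of variable 2: 2, 3, 1, 6, 4, 5
d = r₁ − r₂: 3, 3, 2, -5, -2, -1
d²: 9, 9, 4, 25, 4, 1; Σd² = 52
ρ = 1 − 6·52/(6·35) = 1 − 312/210 = -0.486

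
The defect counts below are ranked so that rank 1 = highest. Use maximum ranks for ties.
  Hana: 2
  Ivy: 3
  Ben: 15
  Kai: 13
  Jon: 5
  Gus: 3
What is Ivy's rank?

Sorted (descending): 15, 13, 5, 3, 3, 2
The 2 values of 3 occupy positions 4–5 → each gets rank 5.
Ivy has value 3 → rank 5.

5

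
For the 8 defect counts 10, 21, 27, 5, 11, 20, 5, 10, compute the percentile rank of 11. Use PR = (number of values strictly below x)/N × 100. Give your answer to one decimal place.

N = 8.
Strictly below 11: 4. Equal to 11: 1.
PR = 4/8 × 100 = 50.0

50.0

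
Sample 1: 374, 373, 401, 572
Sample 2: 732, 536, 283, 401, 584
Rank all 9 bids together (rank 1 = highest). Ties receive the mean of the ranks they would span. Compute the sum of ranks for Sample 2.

21.5

Sorted (descending): 732, 584, 572, 536, 401, 401, 374, 373, 283
The 2 values of 401 occupy positions 5–6 → average rank (5+6)/2 = 5.5.
Sample 2 values → pooled ranks: 732→1, 536→4, 283→9, 401→5.5, 584→2
Rank sum = 1 + 4 + 9 + 5.5 + 2 = 21.5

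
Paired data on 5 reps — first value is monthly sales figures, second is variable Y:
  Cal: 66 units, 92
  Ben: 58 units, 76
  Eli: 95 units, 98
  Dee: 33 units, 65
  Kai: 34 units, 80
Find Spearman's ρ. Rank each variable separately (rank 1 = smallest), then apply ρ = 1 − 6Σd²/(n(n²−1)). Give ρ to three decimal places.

0.900

Ranks of variable 1: 4, 3, 5, 1, 2
Ranks of variable 2: 4, 2, 5, 1, 3
d = r₁ − r₂: 0, 1, 0, 0, -1
d²: 0, 1, 0, 0, 1; Σd² = 2
ρ = 1 − 6·2/(5·24) = 1 − 12/120 = 0.900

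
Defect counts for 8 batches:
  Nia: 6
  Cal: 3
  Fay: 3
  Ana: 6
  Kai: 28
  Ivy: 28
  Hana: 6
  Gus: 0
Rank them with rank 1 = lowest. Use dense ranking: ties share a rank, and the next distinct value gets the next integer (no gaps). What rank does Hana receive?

Sorted (ascending): 0, 3, 3, 6, 6, 6, 28, 28
The 2 values of 3 share dense rank 2.
The 3 values of 6 share dense rank 3.
The 2 values of 28 share dense rank 4.
Remaining distinct values take the next consecutive integers.
Hana has value 6 → rank 3.

3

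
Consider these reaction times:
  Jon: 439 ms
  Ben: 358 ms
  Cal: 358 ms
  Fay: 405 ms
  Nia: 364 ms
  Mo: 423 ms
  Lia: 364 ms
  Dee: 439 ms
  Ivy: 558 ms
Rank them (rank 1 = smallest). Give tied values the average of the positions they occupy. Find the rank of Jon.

7.5

Sorted (ascending): 358, 358, 364, 364, 405, 423, 439, 439, 558
The 2 values of 358 occupy positions 1–2 → average rank (1+2)/2 = 1.5.
The 2 values of 364 occupy positions 3–4 → average rank (3+4)/2 = 3.5.
The 2 values of 439 occupy positions 7–8 → average rank (7+8)/2 = 7.5.
Jon has value 439 ms → rank 7.5.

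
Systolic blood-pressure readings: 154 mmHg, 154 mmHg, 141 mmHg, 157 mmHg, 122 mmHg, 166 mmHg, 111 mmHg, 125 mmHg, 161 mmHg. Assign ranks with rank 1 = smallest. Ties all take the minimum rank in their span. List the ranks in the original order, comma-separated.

Sorted (ascending): 111, 122, 125, 141, 154, 154, 157, 161, 166
The 2 values of 154 occupy positions 5–6 → each gets rank 5.

5, 5, 4, 7, 2, 9, 1, 3, 8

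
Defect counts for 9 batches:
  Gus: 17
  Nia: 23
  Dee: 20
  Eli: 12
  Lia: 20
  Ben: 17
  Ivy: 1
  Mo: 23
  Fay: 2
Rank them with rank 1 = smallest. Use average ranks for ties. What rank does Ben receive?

4.5

Sorted (ascending): 1, 2, 12, 17, 17, 20, 20, 23, 23
The 2 values of 17 occupy positions 4–5 → average rank (4+5)/2 = 4.5.
The 2 values of 20 occupy positions 6–7 → average rank (6+7)/2 = 6.5.
The 2 values of 23 occupy positions 8–9 → average rank (8+9)/2 = 8.5.
Ben has value 17 → rank 4.5.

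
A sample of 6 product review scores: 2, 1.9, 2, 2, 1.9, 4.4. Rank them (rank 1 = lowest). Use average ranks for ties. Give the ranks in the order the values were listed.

4, 1.5, 4, 4, 1.5, 6

Sorted (ascending): 1.9, 1.9, 2, 2, 2, 4.4
The 2 values of 1.9 occupy positions 1–2 → average rank (1+2)/2 = 1.5.
The 3 values of 2 occupy positions 3–5 → average rank 4.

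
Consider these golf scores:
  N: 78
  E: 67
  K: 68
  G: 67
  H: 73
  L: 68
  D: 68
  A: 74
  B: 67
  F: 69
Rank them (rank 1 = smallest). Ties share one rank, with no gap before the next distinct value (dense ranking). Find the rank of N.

Sorted (ascending): 67, 67, 67, 68, 68, 68, 69, 73, 74, 78
The 3 values of 67 share dense rank 1.
The 3 values of 68 share dense rank 2.
Remaining distinct values take the next consecutive integers.
N has value 78 → rank 6.

6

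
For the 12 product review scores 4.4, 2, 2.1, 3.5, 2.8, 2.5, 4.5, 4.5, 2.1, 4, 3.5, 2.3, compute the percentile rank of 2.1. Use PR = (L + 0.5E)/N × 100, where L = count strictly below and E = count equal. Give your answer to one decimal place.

16.7

N = 12.
Strictly below 2.1: 1. Equal to 2.1: 2.
PR = (1 + 0.5·2)/12 × 100 = 16.7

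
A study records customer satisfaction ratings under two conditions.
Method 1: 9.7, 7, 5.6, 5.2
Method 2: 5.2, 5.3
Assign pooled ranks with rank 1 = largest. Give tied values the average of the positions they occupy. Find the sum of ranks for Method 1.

11.5

Sorted (descending): 9.7, 7, 5.6, 5.3, 5.2, 5.2
The 2 values of 5.2 occupy positions 5–6 → average rank (5+6)/2 = 5.5.
Method 1 values → pooled ranks: 9.7→1, 7→2, 5.6→3, 5.2→5.5
Rank sum = 1 + 2 + 3 + 5.5 = 11.5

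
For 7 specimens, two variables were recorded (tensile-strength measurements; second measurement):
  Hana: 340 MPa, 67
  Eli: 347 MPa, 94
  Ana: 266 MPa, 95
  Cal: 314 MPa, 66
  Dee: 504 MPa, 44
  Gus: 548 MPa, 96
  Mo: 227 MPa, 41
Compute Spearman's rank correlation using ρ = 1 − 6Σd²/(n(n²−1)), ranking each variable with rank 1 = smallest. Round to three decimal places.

Ranks of variable 1: 4, 5, 2, 3, 6, 7, 1
Ranks of variable 2: 4, 5, 6, 3, 2, 7, 1
d = r₁ − r₂: 0, 0, -4, 0, 4, 0, 0
d²: 0, 0, 16, 0, 16, 0, 0; Σd² = 32
ρ = 1 − 6·32/(7·48) = 1 − 192/336 = 0.429

0.429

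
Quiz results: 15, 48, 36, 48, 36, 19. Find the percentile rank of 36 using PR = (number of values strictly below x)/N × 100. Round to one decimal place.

N = 6.
Strictly below 36: 2. Equal to 36: 2.
PR = 2/6 × 100 = 33.3

33.3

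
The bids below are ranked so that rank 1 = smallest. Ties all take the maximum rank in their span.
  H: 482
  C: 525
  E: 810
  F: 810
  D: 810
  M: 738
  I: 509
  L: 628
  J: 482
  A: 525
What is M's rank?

7

Sorted (ascending): 482, 482, 509, 525, 525, 628, 738, 810, 810, 810
The 2 values of 482 occupy positions 1–2 → each gets rank 2.
The 2 values of 525 occupy positions 4–5 → each gets rank 5.
The 3 values of 810 occupy positions 8–10 → each gets rank 10.
M has value 738 → rank 7.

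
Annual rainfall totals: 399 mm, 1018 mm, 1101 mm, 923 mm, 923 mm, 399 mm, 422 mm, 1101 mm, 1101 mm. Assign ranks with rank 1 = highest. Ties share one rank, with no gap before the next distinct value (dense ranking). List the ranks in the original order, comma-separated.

5, 2, 1, 3, 3, 5, 4, 1, 1

Sorted (descending): 1101, 1101, 1101, 1018, 923, 923, 422, 399, 399
The 3 values of 1101 share dense rank 1.
The 2 values of 923 share dense rank 3.
The 2 values of 399 share dense rank 5.
Remaining distinct values take the next consecutive integers.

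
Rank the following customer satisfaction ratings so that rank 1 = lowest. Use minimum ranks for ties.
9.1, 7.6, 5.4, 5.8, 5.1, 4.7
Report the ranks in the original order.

6, 5, 3, 4, 2, 1

Sorted (ascending): 4.7, 5.1, 5.4, 5.8, 7.6, 9.1
No ties — each value takes its position as its rank.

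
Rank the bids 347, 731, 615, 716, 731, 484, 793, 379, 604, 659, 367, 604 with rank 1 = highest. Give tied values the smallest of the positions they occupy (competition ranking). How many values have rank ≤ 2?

Sorted (descending): 793, 731, 731, 716, 659, 615, 604, 604, 484, 379, 367, 347
The 2 values of 731 occupy positions 2–3 → each gets rank 2.
The 2 values of 604 occupy positions 7–8 → each gets rank 7.
Ranks ≤ 2: {1, 2, 2} → 3 values.

3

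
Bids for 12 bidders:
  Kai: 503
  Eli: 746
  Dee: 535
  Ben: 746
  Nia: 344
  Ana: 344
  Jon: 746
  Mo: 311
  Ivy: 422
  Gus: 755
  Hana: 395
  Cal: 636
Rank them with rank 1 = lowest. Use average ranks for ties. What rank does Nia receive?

2.5

Sorted (ascending): 311, 344, 344, 395, 422, 503, 535, 636, 746, 746, 746, 755
The 2 values of 344 occupy positions 2–3 → average rank (2+3)/2 = 2.5.
The 3 values of 746 occupy positions 9–11 → average rank 10.
Nia has value 344 → rank 2.5.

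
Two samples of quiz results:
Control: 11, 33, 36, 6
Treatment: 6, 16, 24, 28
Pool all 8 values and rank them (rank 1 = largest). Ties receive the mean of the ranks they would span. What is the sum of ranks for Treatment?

Sorted (descending): 36, 33, 28, 24, 16, 11, 6, 6
The 2 values of 6 occupy positions 7–8 → average rank (7+8)/2 = 7.5.
Treatment values → pooled ranks: 6→7.5, 16→5, 24→4, 28→3
Rank sum = 7.5 + 5 + 4 + 3 = 19.5

19.5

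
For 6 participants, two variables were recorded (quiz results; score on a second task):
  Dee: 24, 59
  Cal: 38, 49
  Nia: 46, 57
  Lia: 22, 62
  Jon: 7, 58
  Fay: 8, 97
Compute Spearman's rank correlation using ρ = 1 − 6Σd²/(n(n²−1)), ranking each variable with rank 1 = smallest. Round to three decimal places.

-0.600

Ranks of variable 1: 4, 5, 6, 3, 1, 2
Ranks of variable 2: 4, 1, 2, 5, 3, 6
d = r₁ − r₂: 0, 4, 4, -2, -2, -4
d²: 0, 16, 16, 4, 4, 16; Σd² = 56
ρ = 1 − 6·56/(6·35) = 1 − 336/210 = -0.600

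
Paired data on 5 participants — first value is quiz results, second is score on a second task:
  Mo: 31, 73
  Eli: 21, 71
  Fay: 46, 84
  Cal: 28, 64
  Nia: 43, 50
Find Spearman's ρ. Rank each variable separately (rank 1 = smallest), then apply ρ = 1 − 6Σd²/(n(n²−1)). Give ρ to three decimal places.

0.300

Ranks of variable 1: 3, 1, 5, 2, 4
Ranks of variable 2: 4, 3, 5, 2, 1
d = r₁ − r₂: -1, -2, 0, 0, 3
d²: 1, 4, 0, 0, 9; Σd² = 14
ρ = 1 − 6·14/(5·24) = 1 − 84/120 = 0.300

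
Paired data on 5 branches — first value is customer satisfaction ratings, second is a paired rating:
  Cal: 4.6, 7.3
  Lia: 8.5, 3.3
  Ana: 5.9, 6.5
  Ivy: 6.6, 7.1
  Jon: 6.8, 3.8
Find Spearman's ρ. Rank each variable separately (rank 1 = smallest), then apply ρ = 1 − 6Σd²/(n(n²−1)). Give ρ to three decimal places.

-0.900

Ranks of variable 1: 1, 5, 2, 3, 4
Ranks of variable 2: 5, 1, 3, 4, 2
d = r₁ − r₂: -4, 4, -1, -1, 2
d²: 16, 16, 1, 1, 4; Σd² = 38
ρ = 1 − 6·38/(5·24) = 1 − 228/120 = -0.900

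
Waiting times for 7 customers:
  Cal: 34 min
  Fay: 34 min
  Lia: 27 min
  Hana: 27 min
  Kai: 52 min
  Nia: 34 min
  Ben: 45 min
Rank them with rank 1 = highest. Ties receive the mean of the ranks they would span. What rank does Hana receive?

6.5

Sorted (descending): 52, 45, 34, 34, 34, 27, 27
The 3 values of 34 occupy positions 3–5 → average rank 4.
The 2 values of 27 occupy positions 6–7 → average rank (6+7)/2 = 6.5.
Hana has value 27 min → rank 6.5.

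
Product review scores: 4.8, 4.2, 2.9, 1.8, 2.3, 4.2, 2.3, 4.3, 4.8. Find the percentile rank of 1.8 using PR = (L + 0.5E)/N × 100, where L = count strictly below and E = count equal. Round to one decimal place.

5.6

N = 9.
Strictly below 1.8: 0. Equal to 1.8: 1.
PR = (0 + 0.5·1)/9 × 100 = 5.6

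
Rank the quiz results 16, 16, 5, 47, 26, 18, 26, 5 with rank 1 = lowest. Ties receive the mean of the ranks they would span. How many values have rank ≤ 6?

5

Sorted (ascending): 5, 5, 16, 16, 18, 26, 26, 47
The 2 values of 5 occupy positions 1–2 → average rank (1+2)/2 = 1.5.
The 2 values of 16 occupy positions 3–4 → average rank (3+4)/2 = 3.5.
The 2 values of 26 occupy positions 6–7 → average rank (6+7)/2 = 6.5.
Ranks ≤ 6: {1.5, 1.5, 3.5, 3.5, 5} → 5 values.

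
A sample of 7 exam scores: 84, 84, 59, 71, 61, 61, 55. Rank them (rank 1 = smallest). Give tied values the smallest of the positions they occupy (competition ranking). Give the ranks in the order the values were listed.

Sorted (ascending): 55, 59, 61, 61, 71, 84, 84
The 2 values of 61 occupy positions 3–4 → each gets rank 3.
The 2 values of 84 occupy positions 6–7 → each gets rank 6.

6, 6, 2, 5, 3, 3, 1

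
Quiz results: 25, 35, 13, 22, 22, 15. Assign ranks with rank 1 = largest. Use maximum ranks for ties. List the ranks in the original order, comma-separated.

2, 1, 6, 4, 4, 5

Sorted (descending): 35, 25, 22, 22, 15, 13
The 2 values of 22 occupy positions 3–4 → each gets rank 4.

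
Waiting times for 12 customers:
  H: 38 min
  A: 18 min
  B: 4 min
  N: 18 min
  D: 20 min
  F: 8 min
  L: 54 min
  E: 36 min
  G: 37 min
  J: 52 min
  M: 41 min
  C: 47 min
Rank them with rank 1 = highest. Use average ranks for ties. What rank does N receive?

9.5

Sorted (descending): 54, 52, 47, 41, 38, 37, 36, 20, 18, 18, 8, 4
The 2 values of 18 occupy positions 9–10 → average rank (9+10)/2 = 9.5.
N has value 18 min → rank 9.5.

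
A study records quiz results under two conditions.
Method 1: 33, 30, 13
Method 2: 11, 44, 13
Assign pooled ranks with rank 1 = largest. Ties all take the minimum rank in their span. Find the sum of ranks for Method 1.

Sorted (descending): 44, 33, 30, 13, 13, 11
The 2 values of 13 occupy positions 4–5 → each gets rank 4.
Method 1 values → pooled ranks: 33→2, 30→3, 13→4
Rank sum = 2 + 3 + 4 = 9

9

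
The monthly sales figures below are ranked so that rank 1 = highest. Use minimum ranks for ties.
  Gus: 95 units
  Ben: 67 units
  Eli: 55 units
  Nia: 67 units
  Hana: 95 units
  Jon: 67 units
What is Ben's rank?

Sorted (descending): 95, 95, 67, 67, 67, 55
The 2 values of 95 occupy positions 1–2 → each gets rank 1.
The 3 values of 67 occupy positions 3–5 → each gets rank 3.
Ben has value 67 units → rank 3.

3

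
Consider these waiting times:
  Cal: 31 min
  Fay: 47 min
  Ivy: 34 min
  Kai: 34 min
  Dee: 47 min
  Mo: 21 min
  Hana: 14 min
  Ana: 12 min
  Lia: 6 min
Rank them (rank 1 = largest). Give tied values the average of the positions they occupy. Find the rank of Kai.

3.5

Sorted (descending): 47, 47, 34, 34, 31, 21, 14, 12, 6
The 2 values of 47 occupy positions 1–2 → average rank (1+2)/2 = 1.5.
The 2 values of 34 occupy positions 3–4 → average rank (3+4)/2 = 3.5.
Kai has value 34 min → rank 3.5.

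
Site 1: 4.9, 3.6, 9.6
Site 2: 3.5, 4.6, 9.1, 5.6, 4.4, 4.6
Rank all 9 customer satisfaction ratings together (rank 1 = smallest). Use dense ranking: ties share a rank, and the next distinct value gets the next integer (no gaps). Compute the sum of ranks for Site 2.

Sorted (ascending): 3.5, 3.6, 4.4, 4.6, 4.6, 4.9, 5.6, 9.1, 9.6
The 2 values of 4.6 share dense rank 4.
Remaining distinct values take the next consecutive integers.
Site 2 values → pooled ranks: 3.5→1, 4.6→4, 9.1→7, 5.6→6, 4.4→3, 4.6→4
Rank sum = 1 + 4 + 7 + 6 + 3 + 4 = 25

25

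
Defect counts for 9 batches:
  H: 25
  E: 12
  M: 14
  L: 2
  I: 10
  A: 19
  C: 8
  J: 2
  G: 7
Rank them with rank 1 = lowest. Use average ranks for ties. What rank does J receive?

1.5

Sorted (ascending): 2, 2, 7, 8, 10, 12, 14, 19, 25
The 2 values of 2 occupy positions 1–2 → average rank (1+2)/2 = 1.5.
J has value 2 → rank 1.5.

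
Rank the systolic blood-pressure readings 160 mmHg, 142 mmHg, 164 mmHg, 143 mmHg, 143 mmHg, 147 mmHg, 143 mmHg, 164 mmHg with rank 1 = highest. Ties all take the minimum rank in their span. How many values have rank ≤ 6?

7

Sorted (descending): 164, 164, 160, 147, 143, 143, 143, 142
The 2 values of 164 occupy positions 1–2 → each gets rank 1.
The 3 values of 143 occupy positions 5–7 → each gets rank 5.
Ranks ≤ 6: {1, 1, 3, 4, 5, 5, 5} → 7 values.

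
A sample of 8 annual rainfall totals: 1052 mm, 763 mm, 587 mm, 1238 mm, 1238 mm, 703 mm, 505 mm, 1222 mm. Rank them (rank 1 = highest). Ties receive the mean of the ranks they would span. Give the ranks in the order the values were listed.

Sorted (descending): 1238, 1238, 1222, 1052, 763, 703, 587, 505
The 2 values of 1238 occupy positions 1–2 → average rank (1+2)/2 = 1.5.

4, 5, 7, 1.5, 1.5, 6, 8, 3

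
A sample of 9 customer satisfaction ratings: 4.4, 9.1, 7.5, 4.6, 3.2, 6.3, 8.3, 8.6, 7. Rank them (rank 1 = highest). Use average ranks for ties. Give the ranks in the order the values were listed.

Sorted (descending): 9.1, 8.6, 8.3, 7.5, 7, 6.3, 4.6, 4.4, 3.2
No ties — each value takes its position as its rank.

8, 1, 4, 7, 9, 6, 3, 2, 5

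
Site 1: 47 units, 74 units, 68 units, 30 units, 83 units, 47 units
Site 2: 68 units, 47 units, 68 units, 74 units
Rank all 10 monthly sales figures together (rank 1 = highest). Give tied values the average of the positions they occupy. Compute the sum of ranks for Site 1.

34.5

Sorted (descending): 83, 74, 74, 68, 68, 68, 47, 47, 47, 30
The 2 values of 74 occupy positions 2–3 → average rank (2+3)/2 = 2.5.
The 3 values of 68 occupy positions 4–6 → average rank 5.
The 3 values of 47 occupy positions 7–9 → average rank 8.
Site 1 values → pooled ranks: 47→8, 74→2.5, 68→5, 30→10, 83→1, 47→8
Rank sum = 8 + 2.5 + 5 + 10 + 1 + 8 = 34.5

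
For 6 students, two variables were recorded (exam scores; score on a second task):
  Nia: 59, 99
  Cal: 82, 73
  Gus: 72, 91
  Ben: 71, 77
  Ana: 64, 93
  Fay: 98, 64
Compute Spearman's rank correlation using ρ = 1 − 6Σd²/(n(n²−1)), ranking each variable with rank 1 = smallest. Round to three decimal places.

-0.943

Ranks of variable 1: 1, 5, 4, 3, 2, 6
Ranks of variable 2: 6, 2, 4, 3, 5, 1
d = r₁ − r₂: -5, 3, 0, 0, -3, 5
d²: 25, 9, 0, 0, 9, 25; Σd² = 68
ρ = 1 − 6·68/(6·35) = 1 − 408/210 = -0.943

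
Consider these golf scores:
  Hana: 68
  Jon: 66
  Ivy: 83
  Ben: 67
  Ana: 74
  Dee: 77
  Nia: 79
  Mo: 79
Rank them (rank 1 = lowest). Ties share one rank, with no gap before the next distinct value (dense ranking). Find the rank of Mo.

Sorted (ascending): 66, 67, 68, 74, 77, 79, 79, 83
The 2 values of 79 share dense rank 6.
Remaining distinct values take the next consecutive integers.
Mo has value 79 → rank 6.

6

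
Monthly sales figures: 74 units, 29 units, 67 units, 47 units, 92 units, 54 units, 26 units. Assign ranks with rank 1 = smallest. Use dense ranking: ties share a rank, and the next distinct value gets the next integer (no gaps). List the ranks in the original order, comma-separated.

Sorted (ascending): 26, 29, 47, 54, 67, 74, 92
No ties — each value takes its position as its rank.

6, 2, 5, 3, 7, 4, 1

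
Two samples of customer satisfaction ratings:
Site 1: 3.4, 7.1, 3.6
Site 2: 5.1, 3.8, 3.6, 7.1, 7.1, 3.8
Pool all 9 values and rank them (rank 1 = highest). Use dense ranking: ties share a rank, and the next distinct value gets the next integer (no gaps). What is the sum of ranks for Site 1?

10

Sorted (descending): 7.1, 7.1, 7.1, 5.1, 3.8, 3.8, 3.6, 3.6, 3.4
The 3 values of 7.1 share dense rank 1.
The 2 values of 3.8 share dense rank 3.
The 2 values of 3.6 share dense rank 4.
Remaining distinct values take the next consecutive integers.
Site 1 values → pooled ranks: 3.4→5, 7.1→1, 3.6→4
Rank sum = 5 + 1 + 4 = 10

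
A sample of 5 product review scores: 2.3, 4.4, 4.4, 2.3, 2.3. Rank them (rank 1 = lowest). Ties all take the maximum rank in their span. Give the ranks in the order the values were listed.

Sorted (ascending): 2.3, 2.3, 2.3, 4.4, 4.4
The 3 values of 2.3 occupy positions 1–3 → each gets rank 3.
The 2 values of 4.4 occupy positions 4–5 → each gets rank 5.

3, 5, 5, 3, 3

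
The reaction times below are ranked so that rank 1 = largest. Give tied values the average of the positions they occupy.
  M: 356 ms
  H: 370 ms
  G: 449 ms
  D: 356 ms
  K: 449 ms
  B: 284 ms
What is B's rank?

6

Sorted (descending): 449, 449, 370, 356, 356, 284
The 2 values of 449 occupy positions 1–2 → average rank (1+2)/2 = 1.5.
The 2 values of 356 occupy positions 4–5 → average rank (4+5)/2 = 4.5.
B has value 284 ms → rank 6.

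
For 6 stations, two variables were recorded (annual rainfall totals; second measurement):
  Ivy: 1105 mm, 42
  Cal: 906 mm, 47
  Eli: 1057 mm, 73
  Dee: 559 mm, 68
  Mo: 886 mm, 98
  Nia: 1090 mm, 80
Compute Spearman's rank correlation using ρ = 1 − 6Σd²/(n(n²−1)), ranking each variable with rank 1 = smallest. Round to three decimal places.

-0.314

Ranks of variable 1: 6, 3, 4, 1, 2, 5
Ranks of variable 2: 1, 2, 4, 3, 6, 5
d = r₁ − r₂: 5, 1, 0, -2, -4, 0
d²: 25, 1, 0, 4, 16, 0; Σd² = 46
ρ = 1 − 6·46/(6·35) = 1 − 276/210 = -0.314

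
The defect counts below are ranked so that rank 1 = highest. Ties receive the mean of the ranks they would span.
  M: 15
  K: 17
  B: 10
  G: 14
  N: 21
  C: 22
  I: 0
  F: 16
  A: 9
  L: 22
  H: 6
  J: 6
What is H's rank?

Sorted (descending): 22, 22, 21, 17, 16, 15, 14, 10, 9, 6, 6, 0
The 2 values of 22 occupy positions 1–2 → average rank (1+2)/2 = 1.5.
The 2 values of 6 occupy positions 10–11 → average rank (10+11)/2 = 10.5.
H has value 6 → rank 10.5.

10.5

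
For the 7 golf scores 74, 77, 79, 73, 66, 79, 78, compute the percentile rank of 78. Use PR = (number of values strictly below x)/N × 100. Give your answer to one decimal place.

N = 7.
Strictly below 78: 4. Equal to 78: 1.
PR = 4/7 × 100 = 57.1

57.1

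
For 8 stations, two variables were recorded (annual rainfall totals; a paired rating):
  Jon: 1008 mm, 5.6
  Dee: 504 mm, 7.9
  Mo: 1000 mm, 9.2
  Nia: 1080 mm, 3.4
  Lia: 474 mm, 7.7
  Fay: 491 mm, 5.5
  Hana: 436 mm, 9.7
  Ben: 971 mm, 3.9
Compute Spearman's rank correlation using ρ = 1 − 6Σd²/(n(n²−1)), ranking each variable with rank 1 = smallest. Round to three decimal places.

-0.548

Ranks of variable 1: 7, 4, 6, 8, 2, 3, 1, 5
Ranks of variable 2: 4, 6, 7, 1, 5, 3, 8, 2
d = r₁ − r₂: 3, -2, -1, 7, -3, 0, -7, 3
d²: 9, 4, 1, 49, 9, 0, 49, 9; Σd² = 130
ρ = 1 − 6·130/(8·63) = 1 − 780/504 = -0.548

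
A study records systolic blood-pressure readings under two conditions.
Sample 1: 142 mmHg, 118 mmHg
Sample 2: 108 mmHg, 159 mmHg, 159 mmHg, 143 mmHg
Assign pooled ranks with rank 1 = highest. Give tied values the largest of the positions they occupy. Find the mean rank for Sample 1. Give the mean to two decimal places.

Sorted (descending): 159, 159, 143, 142, 118, 108
The 2 values of 159 occupy positions 1–2 → each gets rank 2.
Sample 1 values → pooled ranks: 142→4, 118→5
Mean rank = (4 + 5) / 2 = 4.50

4.50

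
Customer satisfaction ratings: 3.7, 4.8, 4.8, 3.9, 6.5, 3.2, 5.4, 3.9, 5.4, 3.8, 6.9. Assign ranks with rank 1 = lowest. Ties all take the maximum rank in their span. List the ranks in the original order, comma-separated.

2, 7, 7, 5, 10, 1, 9, 5, 9, 3, 11

Sorted (ascending): 3.2, 3.7, 3.8, 3.9, 3.9, 4.8, 4.8, 5.4, 5.4, 6.5, 6.9
The 2 values of 3.9 occupy positions 4–5 → each gets rank 5.
The 2 values of 4.8 occupy positions 6–7 → each gets rank 7.
The 2 values of 5.4 occupy positions 8–9 → each gets rank 9.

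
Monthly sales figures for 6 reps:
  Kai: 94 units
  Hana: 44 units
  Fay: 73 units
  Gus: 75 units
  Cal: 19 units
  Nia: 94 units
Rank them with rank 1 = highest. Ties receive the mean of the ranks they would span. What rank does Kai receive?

1.5

Sorted (descending): 94, 94, 75, 73, 44, 19
The 2 values of 94 occupy positions 1–2 → average rank (1+2)/2 = 1.5.
Kai has value 94 units → rank 1.5.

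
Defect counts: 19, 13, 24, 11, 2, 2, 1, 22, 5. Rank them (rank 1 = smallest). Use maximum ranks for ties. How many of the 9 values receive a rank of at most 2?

Sorted (ascending): 1, 2, 2, 5, 11, 13, 19, 22, 24
The 2 values of 2 occupy positions 2–3 → each gets rank 3.
Ranks ≤ 2: {1} → 1 value.

1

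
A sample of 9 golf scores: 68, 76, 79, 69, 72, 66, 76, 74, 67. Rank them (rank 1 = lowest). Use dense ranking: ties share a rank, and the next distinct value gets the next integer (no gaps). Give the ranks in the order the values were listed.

Sorted (ascending): 66, 67, 68, 69, 72, 74, 76, 76, 79
The 2 values of 76 share dense rank 7.
Remaining distinct values take the next consecutive integers.

3, 7, 8, 4, 5, 1, 7, 6, 2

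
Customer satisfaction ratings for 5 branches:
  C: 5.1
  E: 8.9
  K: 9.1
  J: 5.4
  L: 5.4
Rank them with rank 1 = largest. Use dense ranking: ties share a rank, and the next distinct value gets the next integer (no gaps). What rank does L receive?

3

Sorted (descending): 9.1, 8.9, 5.4, 5.4, 5.1
The 2 values of 5.4 share dense rank 3.
Remaining distinct values take the next consecutive integers.
L has value 5.4 → rank 3.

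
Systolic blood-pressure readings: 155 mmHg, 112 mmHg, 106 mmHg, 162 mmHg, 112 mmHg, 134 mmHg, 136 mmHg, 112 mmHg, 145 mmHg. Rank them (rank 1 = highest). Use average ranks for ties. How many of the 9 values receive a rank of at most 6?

5

Sorted (descending): 162, 155, 145, 136, 134, 112, 112, 112, 106
The 3 values of 112 occupy positions 6–8 → average rank 7.
Ranks ≤ 6: {1, 2, 3, 4, 5} → 5 values.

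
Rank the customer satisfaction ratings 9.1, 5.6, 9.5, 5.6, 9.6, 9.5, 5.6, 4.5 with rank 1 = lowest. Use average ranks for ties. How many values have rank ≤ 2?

1

Sorted (ascending): 4.5, 5.6, 5.6, 5.6, 9.1, 9.5, 9.5, 9.6
The 3 values of 5.6 occupy positions 2–4 → average rank 3.
The 2 values of 9.5 occupy positions 6–7 → average rank (6+7)/2 = 6.5.
Ranks ≤ 2: {1} → 1 value.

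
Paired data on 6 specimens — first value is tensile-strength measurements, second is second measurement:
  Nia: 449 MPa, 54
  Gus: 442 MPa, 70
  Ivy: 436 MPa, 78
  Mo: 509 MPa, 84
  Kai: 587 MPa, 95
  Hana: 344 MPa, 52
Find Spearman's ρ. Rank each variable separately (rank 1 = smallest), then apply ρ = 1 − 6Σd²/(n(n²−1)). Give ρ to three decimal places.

0.771

Ranks of variable 1: 4, 3, 2, 5, 6, 1
Ranks of variable 2: 2, 3, 4, 5, 6, 1
d = r₁ − r₂: 2, 0, -2, 0, 0, 0
d²: 4, 0, 4, 0, 0, 0; Σd² = 8
ρ = 1 − 6·8/(6·35) = 1 − 48/210 = 0.771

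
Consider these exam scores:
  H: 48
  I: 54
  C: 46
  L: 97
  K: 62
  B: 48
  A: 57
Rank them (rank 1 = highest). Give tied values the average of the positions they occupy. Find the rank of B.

5.5

Sorted (descending): 97, 62, 57, 54, 48, 48, 46
The 2 values of 48 occupy positions 5–6 → average rank (5+6)/2 = 5.5.
B has value 48 → rank 5.5.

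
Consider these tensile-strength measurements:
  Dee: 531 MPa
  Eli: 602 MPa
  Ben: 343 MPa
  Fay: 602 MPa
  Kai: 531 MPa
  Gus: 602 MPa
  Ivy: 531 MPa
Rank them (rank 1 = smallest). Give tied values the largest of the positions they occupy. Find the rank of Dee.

4

Sorted (ascending): 343, 531, 531, 531, 602, 602, 602
The 3 values of 531 occupy positions 2–4 → each gets rank 4.
The 3 values of 602 occupy positions 5–7 → each gets rank 7.
Dee has value 531 MPa → rank 4.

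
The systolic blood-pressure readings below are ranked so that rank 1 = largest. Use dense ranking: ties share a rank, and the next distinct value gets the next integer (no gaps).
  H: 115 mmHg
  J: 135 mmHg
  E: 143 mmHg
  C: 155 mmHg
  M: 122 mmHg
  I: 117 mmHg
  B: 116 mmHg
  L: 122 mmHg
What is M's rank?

Sorted (descending): 155, 143, 135, 122, 122, 117, 116, 115
The 2 values of 122 share dense rank 4.
Remaining distinct values take the next consecutive integers.
M has value 122 mmHg → rank 4.

4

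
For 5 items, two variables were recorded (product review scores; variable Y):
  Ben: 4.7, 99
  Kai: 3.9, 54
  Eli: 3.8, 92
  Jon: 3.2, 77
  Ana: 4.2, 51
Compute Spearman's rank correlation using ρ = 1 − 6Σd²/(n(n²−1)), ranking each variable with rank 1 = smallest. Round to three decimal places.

0.100

Ranks of variable 1: 5, 3, 2, 1, 4
Ranks of variable 2: 5, 2, 4, 3, 1
d = r₁ − r₂: 0, 1, -2, -2, 3
d²: 0, 1, 4, 4, 9; Σd² = 18
ρ = 1 − 6·18/(5·24) = 1 − 108/120 = 0.100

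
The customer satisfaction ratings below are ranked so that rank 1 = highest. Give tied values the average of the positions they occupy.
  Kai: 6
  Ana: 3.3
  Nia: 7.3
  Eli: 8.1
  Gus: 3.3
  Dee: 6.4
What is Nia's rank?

2

Sorted (descending): 8.1, 7.3, 6.4, 6, 3.3, 3.3
The 2 values of 3.3 occupy positions 5–6 → average rank (5+6)/2 = 5.5.
Nia has value 7.3 → rank 2.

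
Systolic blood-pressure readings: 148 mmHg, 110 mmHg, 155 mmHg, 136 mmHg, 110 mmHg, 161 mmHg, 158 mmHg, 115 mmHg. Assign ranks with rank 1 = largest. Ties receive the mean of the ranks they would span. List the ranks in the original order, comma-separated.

Sorted (descending): 161, 158, 155, 148, 136, 115, 110, 110
The 2 values of 110 occupy positions 7–8 → average rank (7+8)/2 = 7.5.

4, 7.5, 3, 5, 7.5, 1, 2, 6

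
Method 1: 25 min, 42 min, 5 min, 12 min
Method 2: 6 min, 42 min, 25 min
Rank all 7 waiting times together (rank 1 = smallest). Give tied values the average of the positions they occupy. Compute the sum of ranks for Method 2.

13

Sorted (ascending): 5, 6, 12, 25, 25, 42, 42
The 2 values of 25 occupy positions 4–5 → average rank (4+5)/2 = 4.5.
The 2 values of 42 occupy positions 6–7 → average rank (6+7)/2 = 6.5.
Method 2 values → pooled ranks: 6→2, 42→6.5, 25→4.5
Rank sum = 2 + 6.5 + 4.5 = 13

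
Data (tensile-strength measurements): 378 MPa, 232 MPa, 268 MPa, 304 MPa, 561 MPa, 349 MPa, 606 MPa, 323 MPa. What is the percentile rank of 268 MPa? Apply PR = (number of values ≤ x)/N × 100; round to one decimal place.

N = 8.
Strictly below 268: 1. Equal to 268: 1.
PR = 2/8 × 100 = 25.0

25.0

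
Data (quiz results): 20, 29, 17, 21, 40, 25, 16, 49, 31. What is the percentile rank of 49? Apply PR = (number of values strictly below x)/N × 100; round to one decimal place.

N = 9.
Strictly below 49: 8. Equal to 49: 1.
PR = 8/9 × 100 = 88.9

88.9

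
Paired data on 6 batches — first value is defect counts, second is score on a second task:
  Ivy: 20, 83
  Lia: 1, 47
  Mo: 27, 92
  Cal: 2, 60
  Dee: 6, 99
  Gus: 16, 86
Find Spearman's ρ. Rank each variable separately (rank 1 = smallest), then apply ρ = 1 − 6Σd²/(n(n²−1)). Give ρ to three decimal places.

Ranks of variable 1: 5, 1, 6, 2, 3, 4
Ranks of variable 2: 3, 1, 5, 2, 6, 4
d = r₁ − r₂: 2, 0, 1, 0, -3, 0
d²: 4, 0, 1, 0, 9, 0; Σd² = 14
ρ = 1 − 6·14/(6·35) = 1 − 84/210 = 0.600

0.600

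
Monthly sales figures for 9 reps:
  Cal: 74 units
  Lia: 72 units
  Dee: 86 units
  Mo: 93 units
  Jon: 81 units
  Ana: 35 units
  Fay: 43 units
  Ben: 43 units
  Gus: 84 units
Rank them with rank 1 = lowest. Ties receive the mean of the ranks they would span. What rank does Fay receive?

Sorted (ascending): 35, 43, 43, 72, 74, 81, 84, 86, 93
The 2 values of 43 occupy positions 2–3 → average rank (2+3)/2 = 2.5.
Fay has value 43 units → rank 2.5.

2.5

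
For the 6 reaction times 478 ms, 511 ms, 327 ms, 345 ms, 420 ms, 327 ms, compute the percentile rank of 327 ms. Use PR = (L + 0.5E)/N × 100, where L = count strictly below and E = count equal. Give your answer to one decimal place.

N = 6.
Strictly below 327: 0. Equal to 327: 2.
PR = (0 + 0.5·2)/6 × 100 = 16.7

16.7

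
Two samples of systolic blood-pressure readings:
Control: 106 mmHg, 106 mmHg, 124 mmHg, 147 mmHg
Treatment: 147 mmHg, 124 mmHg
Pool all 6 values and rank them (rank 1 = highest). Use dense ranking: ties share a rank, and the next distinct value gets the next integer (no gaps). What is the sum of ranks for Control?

Sorted (descending): 147, 147, 124, 124, 106, 106
The 2 values of 147 share dense rank 1.
The 2 values of 124 share dense rank 2.
The 2 values of 106 share dense rank 3.
Control values → pooled ranks: 106→3, 106→3, 124→2, 147→1
Rank sum = 3 + 3 + 2 + 1 = 9

9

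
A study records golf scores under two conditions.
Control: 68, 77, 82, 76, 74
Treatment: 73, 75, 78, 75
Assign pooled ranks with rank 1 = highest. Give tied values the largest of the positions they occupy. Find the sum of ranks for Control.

24

Sorted (descending): 82, 78, 77, 76, 75, 75, 74, 73, 68
The 2 values of 75 occupy positions 5–6 → each gets rank 6.
Control values → pooled ranks: 68→9, 77→3, 82→1, 76→4, 74→7
Rank sum = 9 + 3 + 1 + 4 + 7 = 24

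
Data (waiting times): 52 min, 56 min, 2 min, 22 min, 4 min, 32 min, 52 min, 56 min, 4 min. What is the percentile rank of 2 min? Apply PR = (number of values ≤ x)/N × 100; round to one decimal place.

N = 9.
Strictly below 2: 0. Equal to 2: 1.
PR = 1/9 × 100 = 11.1

11.1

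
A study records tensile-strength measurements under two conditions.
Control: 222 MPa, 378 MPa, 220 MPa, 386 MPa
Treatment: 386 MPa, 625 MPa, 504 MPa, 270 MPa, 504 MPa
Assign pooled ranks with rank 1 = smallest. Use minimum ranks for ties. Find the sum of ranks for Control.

12

Sorted (ascending): 220, 222, 270, 378, 386, 386, 504, 504, 625
The 2 values of 386 occupy positions 5–6 → each gets rank 5.
The 2 values of 504 occupy positions 7–8 → each gets rank 7.
Control values → pooled ranks: 222→2, 378→4, 220→1, 386→5
Rank sum = 2 + 4 + 1 + 5 = 12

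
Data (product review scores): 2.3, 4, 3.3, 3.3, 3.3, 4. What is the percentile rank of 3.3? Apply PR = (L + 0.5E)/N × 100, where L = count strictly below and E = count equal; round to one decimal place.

N = 6.
Strictly below 3.3: 1. Equal to 3.3: 3.
PR = (1 + 0.5·3)/6 × 100 = 41.7

41.7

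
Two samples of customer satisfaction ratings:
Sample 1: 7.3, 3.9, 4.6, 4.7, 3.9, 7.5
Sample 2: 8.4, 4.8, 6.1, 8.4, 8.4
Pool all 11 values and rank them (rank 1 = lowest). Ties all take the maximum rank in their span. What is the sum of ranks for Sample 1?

Sorted (ascending): 3.9, 3.9, 4.6, 4.7, 4.8, 6.1, 7.3, 7.5, 8.4, 8.4, 8.4
The 2 values of 3.9 occupy positions 1–2 → each gets rank 2.
The 3 values of 8.4 occupy positions 9–11 → each gets rank 11.
Sample 1 values → pooled ranks: 7.3→7, 3.9→2, 4.6→3, 4.7→4, 3.9→2, 7.5→8
Rank sum = 7 + 2 + 3 + 4 + 2 + 8 = 26

26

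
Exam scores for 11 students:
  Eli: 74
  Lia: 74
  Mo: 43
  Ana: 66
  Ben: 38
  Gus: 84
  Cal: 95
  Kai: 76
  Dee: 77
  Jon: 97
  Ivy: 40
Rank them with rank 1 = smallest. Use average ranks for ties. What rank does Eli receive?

Sorted (ascending): 38, 40, 43, 66, 74, 74, 76, 77, 84, 95, 97
The 2 values of 74 occupy positions 5–6 → average rank (5+6)/2 = 5.5.
Eli has value 74 → rank 5.5.

5.5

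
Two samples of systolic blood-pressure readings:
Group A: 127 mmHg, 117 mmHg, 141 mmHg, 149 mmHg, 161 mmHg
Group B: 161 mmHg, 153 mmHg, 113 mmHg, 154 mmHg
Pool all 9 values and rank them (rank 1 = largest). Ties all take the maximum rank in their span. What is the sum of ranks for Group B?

18

Sorted (descending): 161, 161, 154, 153, 149, 141, 127, 117, 113
The 2 values of 161 occupy positions 1–2 → each gets rank 2.
Group B values → pooled ranks: 161→2, 153→4, 113→9, 154→3
Rank sum = 2 + 4 + 9 + 3 = 18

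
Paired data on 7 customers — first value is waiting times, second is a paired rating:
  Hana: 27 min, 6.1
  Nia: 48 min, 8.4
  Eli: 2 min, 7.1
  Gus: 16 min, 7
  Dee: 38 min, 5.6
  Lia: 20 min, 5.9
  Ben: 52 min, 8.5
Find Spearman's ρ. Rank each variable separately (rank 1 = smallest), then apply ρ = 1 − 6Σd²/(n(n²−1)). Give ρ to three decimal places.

Ranks of variable 1: 4, 6, 1, 2, 5, 3, 7
Ranks of variable 2: 3, 6, 5, 4, 1, 2, 7
d = r₁ − r₂: 1, 0, -4, -2, 4, 1, 0
d²: 1, 0, 16, 4, 16, 1, 0; Σd² = 38
ρ = 1 − 6·38/(7·48) = 1 − 228/336 = 0.321

0.321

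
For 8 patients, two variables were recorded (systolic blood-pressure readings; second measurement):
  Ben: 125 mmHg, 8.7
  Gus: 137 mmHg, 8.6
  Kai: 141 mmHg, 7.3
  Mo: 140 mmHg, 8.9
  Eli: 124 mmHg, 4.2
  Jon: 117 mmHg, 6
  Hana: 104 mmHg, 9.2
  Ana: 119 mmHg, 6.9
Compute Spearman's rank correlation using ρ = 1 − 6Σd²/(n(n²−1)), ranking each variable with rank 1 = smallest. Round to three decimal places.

0.095

Ranks of variable 1: 5, 6, 8, 7, 4, 2, 1, 3
Ranks of variable 2: 6, 5, 4, 7, 1, 2, 8, 3
d = r₁ − r₂: -1, 1, 4, 0, 3, 0, -7, 0
d²: 1, 1, 16, 0, 9, 0, 49, 0; Σd² = 76
ρ = 1 − 6·76/(8·63) = 1 − 456/504 = 0.095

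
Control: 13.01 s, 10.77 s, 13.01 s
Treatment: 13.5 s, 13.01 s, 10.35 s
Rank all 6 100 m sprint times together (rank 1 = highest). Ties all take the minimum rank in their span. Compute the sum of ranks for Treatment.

Sorted (descending): 13.5, 13.01, 13.01, 13.01, 10.77, 10.35
The 3 values of 13.01 occupy positions 2–4 → each gets rank 2.
Treatment values → pooled ranks: 13.5→1, 13.01→2, 10.35→6
Rank sum = 1 + 2 + 6 = 9

9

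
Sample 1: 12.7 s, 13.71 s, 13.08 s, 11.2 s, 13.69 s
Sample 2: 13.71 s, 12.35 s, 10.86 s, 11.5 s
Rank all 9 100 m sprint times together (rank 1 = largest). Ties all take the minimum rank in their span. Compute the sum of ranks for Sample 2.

23

Sorted (descending): 13.71, 13.71, 13.69, 13.08, 12.7, 12.35, 11.5, 11.2, 10.86
The 2 values of 13.71 occupy positions 1–2 → each gets rank 1.
Sample 2 values → pooled ranks: 13.71→1, 12.35→6, 10.86→9, 11.5→7
Rank sum = 1 + 6 + 9 + 7 = 23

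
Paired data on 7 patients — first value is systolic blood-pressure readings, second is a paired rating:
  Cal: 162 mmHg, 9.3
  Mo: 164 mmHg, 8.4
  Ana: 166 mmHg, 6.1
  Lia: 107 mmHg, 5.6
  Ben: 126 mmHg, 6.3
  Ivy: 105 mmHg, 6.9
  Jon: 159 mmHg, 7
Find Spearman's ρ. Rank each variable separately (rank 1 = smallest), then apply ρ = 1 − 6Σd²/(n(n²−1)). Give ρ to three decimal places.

Ranks of variable 1: 5, 6, 7, 2, 3, 1, 4
Ranks of variable 2: 7, 6, 2, 1, 3, 4, 5
d = r₁ − r₂: -2, 0, 5, 1, 0, -3, -1
d²: 4, 0, 25, 1, 0, 9, 1; Σd² = 40
ρ = 1 − 6·40/(7·48) = 1 − 240/336 = 0.286

0.286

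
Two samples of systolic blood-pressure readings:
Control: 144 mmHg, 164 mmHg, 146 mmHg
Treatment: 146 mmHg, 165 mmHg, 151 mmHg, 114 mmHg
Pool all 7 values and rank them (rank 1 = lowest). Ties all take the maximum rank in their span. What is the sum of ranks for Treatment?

17

Sorted (ascending): 114, 144, 146, 146, 151, 164, 165
The 2 values of 146 occupy positions 3–4 → each gets rank 4.
Treatment values → pooled ranks: 146→4, 165→7, 151→5, 114→1
Rank sum = 4 + 7 + 5 + 1 = 17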